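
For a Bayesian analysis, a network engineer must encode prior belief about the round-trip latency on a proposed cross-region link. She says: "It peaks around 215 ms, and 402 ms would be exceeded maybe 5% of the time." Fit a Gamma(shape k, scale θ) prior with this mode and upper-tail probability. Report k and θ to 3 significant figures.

k ≈ 8.1, θ ≈ 30.3

Gamma(k,θ) with k>1 has mode (k−1)θ, so θ = 215/(k−1).
Need P(X < 402) = 0.95 with θ tied to k this way. Start at k = 2, θ = 215: P(X<402) ≈ 0.558.
Too low — raise k to concentrate. Iterating converges to k ≈ 8.1.
Then θ = 215/(8.1−1) ≈ 30.3.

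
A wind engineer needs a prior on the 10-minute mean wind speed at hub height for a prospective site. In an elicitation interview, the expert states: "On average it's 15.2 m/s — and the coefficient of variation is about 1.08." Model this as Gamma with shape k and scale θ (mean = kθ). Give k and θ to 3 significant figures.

k ≈ 0.857, θ ≈ 17.7

For Gamma(k, scale θ): mean = kθ, variance = kθ², so CV = 1/√k.
CV = 1.08, hence k = 1/CV² = 0.857.
Then θ = mean/k = 15.2/0.857 = 17.7.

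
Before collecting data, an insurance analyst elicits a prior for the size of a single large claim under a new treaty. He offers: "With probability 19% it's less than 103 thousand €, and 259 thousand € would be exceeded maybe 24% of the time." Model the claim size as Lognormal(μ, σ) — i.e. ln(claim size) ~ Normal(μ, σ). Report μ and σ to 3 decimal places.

If T ~ Lognormal(μ,σ) then ln T ~ Normal(μ,σ), so the p-quantile of ln T is μ + z_p·σ.
ln(103) = 4.635 and ln(259) = 5.557; z_{0.19} = -0.8779, z_{0.76} = 0.7063.
σ = (5.557 − 4.635)/(0.7063 − (-0.8779)) = 0.582.
μ = 4.635 − (-0.8779)·0.582 = 5.146.

μ ≈ 5.146, σ ≈ 0.582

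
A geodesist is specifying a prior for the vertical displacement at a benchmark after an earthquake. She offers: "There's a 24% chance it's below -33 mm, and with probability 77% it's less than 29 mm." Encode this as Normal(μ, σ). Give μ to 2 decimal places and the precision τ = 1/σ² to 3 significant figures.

The p-quantile of Normal(μ,σ) is μ + z_p·σ, with z_{0.24} = -0.7063 and z_{0.77} = 0.7388.
Eliminate σ: μ = (z₂·x₁ − z₁·x₂)/(z₂ − z₁) = (0.7388·-33 − (-0.7063)·29)/1.445 = -2.70.
Then σ = (x₂ − x₁)/(z₂ − z₁) = (29 − -33)/1.445 = 42.90.
Precision τ = 1/σ² = 1/42.9² = 0.000543.

μ = -2.70, τ = 0.000543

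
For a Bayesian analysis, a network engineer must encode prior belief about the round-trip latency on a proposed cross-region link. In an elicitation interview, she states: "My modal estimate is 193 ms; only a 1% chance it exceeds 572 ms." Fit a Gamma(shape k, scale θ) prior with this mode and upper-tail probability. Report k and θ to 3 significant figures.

k ≈ 4.82, θ ≈ 50.5

Gamma(k,θ) with k>1 has mode (k−1)θ, so θ = 193/(k−1).
Need P(X < 572) = 0.99 with θ tied to k this way. Start at k = 2, θ = 193: P(X<572) ≈ 0.795.
Too low — raise k to concentrate. Iterating converges to k ≈ 4.82.
Then θ = 193/(4.82−1) ≈ 50.5.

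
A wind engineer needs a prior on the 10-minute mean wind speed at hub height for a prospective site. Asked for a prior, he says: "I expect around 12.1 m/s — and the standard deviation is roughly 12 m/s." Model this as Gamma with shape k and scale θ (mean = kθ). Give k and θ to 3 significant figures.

For Gamma(k, scale θ): mean = kθ, variance = kθ², so CV = 1/√k.
CV = SD/mean = 12/12.1 = 0.9917, hence k = 1/CV² = 1.02.
Then θ = mean/k = 12.1/1.02 = 11.9.

k ≈ 1.02, θ ≈ 11.9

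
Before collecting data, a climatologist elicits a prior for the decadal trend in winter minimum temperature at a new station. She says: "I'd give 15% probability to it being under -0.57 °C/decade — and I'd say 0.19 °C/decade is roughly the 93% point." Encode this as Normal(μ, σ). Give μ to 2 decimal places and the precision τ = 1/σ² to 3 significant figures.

The p-quantile of Normal(μ,σ) is μ + z_p·σ, with z_{0.15} = -1.036 and z_{0.93} = 1.476.
Eliminate σ: μ = (z₂·x₁ − z₁·x₂)/(z₂ − z₁) = (1.476·-0.57 − (-1.036)·0.19)/2.512 = -0.26.
Then σ = (x₂ − x₁)/(z₂ − z₁) = (0.19 − -0.57)/2.512 = 0.30.
Precision τ = 1/σ² = 1/0.3025² = 10.9.

μ = -0.26, τ = 10.9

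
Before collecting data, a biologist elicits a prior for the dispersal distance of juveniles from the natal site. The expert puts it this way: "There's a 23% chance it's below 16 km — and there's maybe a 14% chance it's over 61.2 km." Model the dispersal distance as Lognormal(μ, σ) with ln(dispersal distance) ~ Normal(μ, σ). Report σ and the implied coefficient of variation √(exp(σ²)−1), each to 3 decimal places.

σ ≈ 0.737, CV ≈ 0.850

If T ~ Lognormal(μ,σ) then ln T ~ Normal(μ,σ), so the p-quantile of ln T is μ + z_p·σ.
ln(16) = 2.773 and ln(61.2) = 4.114; z_{0.23} = -0.7388, z_{0.86} = 1.08.
σ = (4.114 − 2.773)/(1.08 − (-0.7388)) = 0.737.
μ = 2.773 − (-0.7388)·0.737 = 3.317.
CV = √(exp(σ²)−1) = √(exp(0.5438)−1) = 0.850.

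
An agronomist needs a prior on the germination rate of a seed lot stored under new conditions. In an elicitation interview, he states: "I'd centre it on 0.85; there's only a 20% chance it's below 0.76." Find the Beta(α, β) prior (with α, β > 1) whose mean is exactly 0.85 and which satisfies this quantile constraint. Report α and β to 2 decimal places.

With mean 0.85 fixed, write α = 0.85s, β = 0.15s where s = α+β.
Need P(θ < 0.76) = 0.2 under Beta(0.85s, 0.15s). Normal approximation: (q−m)/√(m(1−m)/s) ≈ z_{0.2} = -0.842, so s ≈ 0.85·0.15·(-0.842)²/(0.76−0.85)² = 11.1.
At s = 11.1: P(θ<0.76) ≈ 0.180. Adjusting to match 0.2 gives s ≈ 8.20.
So α = 0.85·8.20 ≈ 6.97, β = 0.15·8.20 ≈ 1.23.

α ≈ 6.97, β ≈ 1.23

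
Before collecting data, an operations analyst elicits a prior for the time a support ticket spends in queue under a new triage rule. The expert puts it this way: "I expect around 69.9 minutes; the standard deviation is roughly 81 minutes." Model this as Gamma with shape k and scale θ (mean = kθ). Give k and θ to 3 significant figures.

For Gamma(k, scale θ): mean = kθ, variance = kθ², so CV = 1/√k.
CV = SD/mean = 81/69.9 = 1.159, hence k = 1/CV² = 0.745.
Then θ = mean/k = 69.9/0.745 = 93.9.

k ≈ 0.745, θ ≈ 93.9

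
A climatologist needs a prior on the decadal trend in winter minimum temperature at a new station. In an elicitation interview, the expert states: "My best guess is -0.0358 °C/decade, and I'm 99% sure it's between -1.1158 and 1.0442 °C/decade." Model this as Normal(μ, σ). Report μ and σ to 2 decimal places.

μ = -0.04, σ = 0.42

A symmetric 99% interval runs μ ± z·σ with z = 2.576.
Half-width = 1.08, so σ = 1.08/2.576 = 0.42.
μ is the stated best guess, -0.04.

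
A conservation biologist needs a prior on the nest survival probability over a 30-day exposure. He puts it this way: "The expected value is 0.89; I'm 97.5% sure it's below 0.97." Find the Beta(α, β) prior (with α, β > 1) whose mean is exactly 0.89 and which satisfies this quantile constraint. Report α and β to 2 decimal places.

α ≈ 30.35, β ≈ 3.75

With mean 0.89 fixed, write α = 0.89s, β = 0.11s where s = α+β.
Need P(θ < 0.97) = 0.975 under Beta(0.89s, 0.11s). Normal approximation: (q−m)/√(m(1−m)/s) ≈ z_{0.975} = 1.96, so s ≈ 0.89·0.11·(1.96)²/(0.97−0.89)² = 58.8.
At s = 58.8: P(θ<0.97) ≈ 0.996. Adjusting to match 0.975 gives s ≈ 34.10.
So α = 0.89·34.10 ≈ 30.35, β = 0.11·34.10 ≈ 3.75.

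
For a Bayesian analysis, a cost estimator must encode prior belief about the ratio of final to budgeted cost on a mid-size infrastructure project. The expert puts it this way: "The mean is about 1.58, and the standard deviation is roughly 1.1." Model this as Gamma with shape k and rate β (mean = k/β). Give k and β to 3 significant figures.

For Gamma(k, rate β): mean = k/β, variance = k/β², so CV = 1/√k.
CV = SD/mean = 1.1/1.58 = 0.6962, hence k = 1/CV² = 2.06.
Then β = k/mean = 2.06/1.58 = 1.31.

k ≈ 2.06, β ≈ 1.31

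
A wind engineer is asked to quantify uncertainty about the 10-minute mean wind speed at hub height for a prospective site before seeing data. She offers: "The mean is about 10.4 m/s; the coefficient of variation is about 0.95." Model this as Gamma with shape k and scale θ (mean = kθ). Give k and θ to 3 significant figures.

For Gamma(k, scale θ): mean = kθ, variance = kθ², so CV = 1/√k.
CV = 0.95, hence k = 1/CV² = 1.11.
Then θ = mean/k = 10.4/1.11 = 9.39.

k ≈ 1.11, θ ≈ 9.39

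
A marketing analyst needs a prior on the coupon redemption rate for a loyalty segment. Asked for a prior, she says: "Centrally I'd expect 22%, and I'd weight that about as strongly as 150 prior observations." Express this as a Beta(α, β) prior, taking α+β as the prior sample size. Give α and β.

Under the effective-sample-size interpretation, Beta(α, β) has prior mean α/(α+β) and prior sample size α+β.
So α+β = 150 and α/(α+β) = 0.22, giving α = 0.22·150 = 33 and β = 150 − 33 = 117.

α = 33, β = 117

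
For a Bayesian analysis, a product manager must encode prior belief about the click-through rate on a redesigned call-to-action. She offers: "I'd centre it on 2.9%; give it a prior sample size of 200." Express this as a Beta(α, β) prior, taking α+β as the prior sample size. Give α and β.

α = 5.8, β = 194.2

Under the effective-sample-size interpretation, Beta(α, β) has prior mean α/(α+β) and prior sample size α+β.
So α+β = 200 and α/(α+β) = 0.029, giving α = 0.029·200 = 5.8 and β = 200 − 5.8 = 194.2.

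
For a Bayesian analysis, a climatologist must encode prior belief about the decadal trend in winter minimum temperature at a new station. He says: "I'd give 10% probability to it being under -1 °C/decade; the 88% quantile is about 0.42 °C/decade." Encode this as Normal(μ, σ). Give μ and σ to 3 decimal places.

For Normal(μ,σ), the p-quantile is μ + z_p·σ. Here z_{0.1} = -1.282, z_{0.88} = 1.175.
So -1 = μ − 1.282σ and 0.42 = μ + 1.175σ.
Subtracting: σ = (0.42 − -1)/(1.175 − (-1.282)) = 0.578.
Then μ = -1 − (-1.282)·0.578 = -0.259.

μ = -0.259, σ = 0.578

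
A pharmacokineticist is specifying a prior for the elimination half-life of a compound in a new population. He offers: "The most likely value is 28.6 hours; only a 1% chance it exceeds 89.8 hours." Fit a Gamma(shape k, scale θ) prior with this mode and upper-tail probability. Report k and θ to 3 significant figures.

k ≈ 4.4, θ ≈ 8.41

Gamma(k,θ) with k>1 has mode (k−1)θ, so θ = 28.6/(k−1).
Need P(X < 89.8) = 0.99 with θ tied to k this way. Start at k = 2, θ = 28.6: P(X<89.8) ≈ 0.821.
Too low — raise k to concentrate. Iterating converges to k ≈ 4.4.
Then θ = 28.6/(4.4−1) ≈ 8.41.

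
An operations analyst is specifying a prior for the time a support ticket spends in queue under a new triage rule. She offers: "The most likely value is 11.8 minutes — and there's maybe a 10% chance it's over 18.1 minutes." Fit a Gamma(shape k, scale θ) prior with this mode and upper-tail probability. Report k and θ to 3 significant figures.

Gamma(k,θ) with k>1 has mode (k−1)θ, so θ = 11.8/(k−1).
Need P(X < 18.1) = 0.9 with θ tied to k this way. Start at k = 2, θ = 11.8: P(X<18.1) ≈ 0.453.
Too low — raise k to concentrate. Iterating converges to k ≈ 11.2.
Then θ = 11.8/(11.2−1) ≈ 1.16.

k ≈ 11.2, θ ≈ 1.16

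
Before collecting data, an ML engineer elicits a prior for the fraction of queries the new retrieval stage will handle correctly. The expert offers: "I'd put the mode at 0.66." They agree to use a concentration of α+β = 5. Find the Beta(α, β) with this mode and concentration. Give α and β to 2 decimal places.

α = 2.98, β = 2.02

For α,β > 1 the Beta mode is (α−1)/(α+β−2). With α+β = 5, the mode is (α−1)/3.
Set (α−1)/3 = 0.66 → α = 1 + 0.66·3 = 2.98.
β = 5 − α = 2.02.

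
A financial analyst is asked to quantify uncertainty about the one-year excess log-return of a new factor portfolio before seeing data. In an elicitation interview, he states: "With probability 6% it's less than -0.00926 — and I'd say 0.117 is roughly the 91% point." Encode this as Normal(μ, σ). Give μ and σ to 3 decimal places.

The p-quantile of Normal(μ,σ) is μ + z_p·σ, with z_{0.06} = -1.555 and z_{0.91} = 1.341.
Eliminate σ: μ = (z₂·x₁ − z₁·x₂)/(z₂ − z₁) = (1.341·-0.00926 − (-1.555)·0.117)/2.896 = 0.059.
Then σ = (x₂ − x₁)/(z₂ − z₁) = (0.117 − -0.00926)/2.896 = 0.044.

μ = 0.059, σ = 0.044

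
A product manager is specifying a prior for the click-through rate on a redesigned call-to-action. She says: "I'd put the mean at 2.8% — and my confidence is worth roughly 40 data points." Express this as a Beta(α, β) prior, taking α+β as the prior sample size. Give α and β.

Under the effective-sample-size interpretation, Beta(α, β) has prior mean α/(α+β) and prior sample size α+β.
So α+β = 40 and α/(α+β) = 0.028, giving α = 0.028·40 = 1.12 and β = 40 − 1.12 = 38.88.

α = 1.12, β = 38.88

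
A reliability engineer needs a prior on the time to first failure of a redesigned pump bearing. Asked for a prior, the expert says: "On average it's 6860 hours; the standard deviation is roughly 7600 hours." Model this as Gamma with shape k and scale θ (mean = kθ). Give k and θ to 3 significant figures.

For Gamma(k, scale θ): mean = kθ, variance = kθ², so CV = 1/√k.
CV = SD/mean = 7600/6860 = 1.108, hence k = 1/CV² = 0.815.
Then θ = mean/k = 6860/0.815 = 8420.

k ≈ 0.815, θ ≈ 8420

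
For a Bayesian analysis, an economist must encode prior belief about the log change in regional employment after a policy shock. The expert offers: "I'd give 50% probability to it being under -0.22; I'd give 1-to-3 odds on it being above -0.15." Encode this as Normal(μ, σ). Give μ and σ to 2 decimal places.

μ = -0.22, σ = 0.10

For Normal(μ,σ), the p-quantile is μ + z_p·σ. Here z_{0.5} = 0, z_{0.75} = 0.6745.
So -0.22 = μ + 0σ and -0.15 = μ + 0.6745σ.
Subtracting: σ = (-0.15 − -0.22)/(0.6745 − (0)) = 0.10.
Then μ = -0.22 − (0)·0.10 = -0.22.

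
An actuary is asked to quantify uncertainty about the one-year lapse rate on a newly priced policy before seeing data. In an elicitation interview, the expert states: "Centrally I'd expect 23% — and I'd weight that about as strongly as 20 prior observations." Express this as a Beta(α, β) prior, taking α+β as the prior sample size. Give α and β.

α = 4.6, β = 15.4

Under the effective-sample-size interpretation, Beta(α, β) has prior mean α/(α+β) and prior sample size α+β.
So α+β = 20 and α/(α+β) = 0.23, giving α = 0.23·20 = 4.6 and β = 20 − 4.6 = 15.4.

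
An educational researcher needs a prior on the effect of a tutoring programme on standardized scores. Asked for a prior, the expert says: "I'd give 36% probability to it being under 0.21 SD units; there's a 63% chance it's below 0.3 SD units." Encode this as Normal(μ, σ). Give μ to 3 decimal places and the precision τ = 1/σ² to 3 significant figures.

μ = 0.257, τ = 58.8

For Normal(μ,σ), the p-quantile is μ + z_p·σ. Here z_{0.36} = -0.3585, z_{0.63} = 0.3319.
So 0.21 = μ − 0.3585σ and 0.3 = μ + 0.3319σ.
Subtracting: σ = (0.3 − 0.21)/(0.3319 − (-0.3585)) = 0.130.
Then μ = 0.21 − (-0.3585)·0.130 = 0.257.
Precision τ = 1/σ² = 1/0.1304² = 58.8.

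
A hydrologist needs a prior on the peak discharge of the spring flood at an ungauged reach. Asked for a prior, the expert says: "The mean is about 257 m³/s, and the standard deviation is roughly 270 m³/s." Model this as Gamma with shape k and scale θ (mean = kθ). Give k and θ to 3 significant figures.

For Gamma(k, scale θ): mean = kθ, variance = kθ², so CV = 1/√k.
CV = SD/mean = 270/257 = 1.051, hence k = 1/CV² = 0.906.
Then θ = mean/k = 257/0.906 = 284.

k ≈ 0.906, θ ≈ 284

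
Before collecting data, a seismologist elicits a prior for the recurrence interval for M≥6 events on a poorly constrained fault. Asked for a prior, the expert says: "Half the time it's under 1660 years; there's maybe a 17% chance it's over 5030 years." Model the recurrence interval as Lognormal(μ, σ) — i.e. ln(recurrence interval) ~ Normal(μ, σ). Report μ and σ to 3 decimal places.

If T ~ Lognormal(μ,σ) then ln T ~ Normal(μ,σ), so the p-quantile of ln T is μ + z_p·σ.
ln(1660) = 7.415 and ln(5030) = 8.523; z_{0.5} = 0, z_{0.83} = 0.9542.
σ = (8.523 − 7.415)/(0.9542 − (0)) = 1.162.
μ = 7.415 − (0)·1.162 = 7.415.

μ ≈ 7.415, σ ≈ 1.162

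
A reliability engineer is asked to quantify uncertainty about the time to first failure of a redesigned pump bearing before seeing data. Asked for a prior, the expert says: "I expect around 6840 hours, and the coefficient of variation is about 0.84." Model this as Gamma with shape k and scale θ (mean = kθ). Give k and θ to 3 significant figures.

k ≈ 1.42, θ ≈ 4830

For Gamma(k, scale θ): mean = kθ, variance = kθ², so CV = 1/√k.
CV = 0.84, hence k = 1/CV² = 1.42.
Then θ = mean/k = 6840/1.42 = 4830.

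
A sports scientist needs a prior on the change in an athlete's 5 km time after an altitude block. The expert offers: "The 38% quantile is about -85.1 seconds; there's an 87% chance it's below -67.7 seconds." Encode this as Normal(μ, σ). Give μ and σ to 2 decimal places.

For Normal(μ,σ), the p-quantile is μ + z_p·σ. Here z_{0.38} = -0.3055, z_{0.87} = 1.126.
So -85.1 = μ − 0.3055σ and -67.7 = μ + 1.126σ.
Subtracting: σ = (-67.7 − -85.1)/(1.126 − (-0.3055)) = 12.15.
Then μ = -85.1 − (-0.3055)·12.15 = -81.39.

μ = -81.39, σ = 12.15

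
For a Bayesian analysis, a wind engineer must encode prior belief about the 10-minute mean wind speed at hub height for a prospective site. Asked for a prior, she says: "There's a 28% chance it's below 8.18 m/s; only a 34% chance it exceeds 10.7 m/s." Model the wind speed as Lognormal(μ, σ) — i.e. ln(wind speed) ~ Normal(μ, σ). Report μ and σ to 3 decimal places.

If T ~ Lognormal(μ,σ) then ln T ~ Normal(μ,σ), so the p-quantile of ln T is μ + z_p·σ.
ln(8.18) = 2.102 and ln(10.7) = 2.37; z_{0.28} = -0.5828, z_{0.66} = 0.4125.
σ = (2.37 − 2.102)/(0.4125 − (-0.5828)) = 0.270.
μ = 2.102 − (-0.5828)·0.270 = 2.259.

μ ≈ 2.259, σ ≈ 0.270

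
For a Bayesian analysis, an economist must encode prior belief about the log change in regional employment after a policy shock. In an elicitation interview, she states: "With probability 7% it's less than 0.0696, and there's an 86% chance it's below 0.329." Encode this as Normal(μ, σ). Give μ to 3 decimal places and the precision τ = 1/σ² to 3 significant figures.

For Normal(μ,σ), the p-quantile is μ + z_p·σ. Here z_{0.07} = -1.476, z_{0.86} = 1.08.
So 0.0696 = μ − 1.476σ and 0.329 = μ + 1.08σ.
Subtracting: σ = (0.329 − 0.0696)/(1.08 − (-1.476)) = 0.101.
Then μ = 0.0696 − (-1.476)·0.101 = 0.219.
Precision τ = 1/σ² = 1/0.1015² = 97.1.

μ = 0.219, τ = 97.1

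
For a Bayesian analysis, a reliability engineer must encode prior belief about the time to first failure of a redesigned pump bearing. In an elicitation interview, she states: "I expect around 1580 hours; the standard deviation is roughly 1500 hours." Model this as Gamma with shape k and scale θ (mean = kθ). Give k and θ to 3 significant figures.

k ≈ 1.11, θ ≈ 1420

For Gamma(k, scale θ): mean = kθ, variance = kθ², so CV = 1/√k.
CV = SD/mean = 1500/1580 = 0.9494, hence k = 1/CV² = 1.11.
Then θ = mean/k = 1580/1.11 = 1420.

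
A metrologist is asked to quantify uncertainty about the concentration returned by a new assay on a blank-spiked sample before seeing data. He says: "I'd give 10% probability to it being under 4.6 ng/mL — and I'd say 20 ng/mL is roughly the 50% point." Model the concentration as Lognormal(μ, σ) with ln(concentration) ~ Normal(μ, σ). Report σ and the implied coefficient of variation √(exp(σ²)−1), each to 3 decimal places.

If T ~ Lognormal(μ,σ) then ln T ~ Normal(μ,σ), so the p-quantile of ln T is μ + z_p·σ.
ln(4.6) = 1.526 and ln(20) = 2.996; z_{0.1} = -1.282, z_{0.5} = 0.
σ = (2.996 − 1.526)/(0 − (-1.282)) = 1.147.
μ = 1.526 − (-1.282)·1.147 = 2.996.
CV = √(exp(σ²)−1) = √(exp(1.3151)−1) = 1.651.

σ ≈ 1.147, CV ≈ 1.651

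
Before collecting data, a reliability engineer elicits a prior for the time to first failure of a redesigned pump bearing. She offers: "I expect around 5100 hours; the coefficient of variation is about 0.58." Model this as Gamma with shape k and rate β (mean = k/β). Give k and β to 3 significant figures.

k ≈ 2.97, β ≈ 0.000583

For Gamma(k, rate β): mean = k/β, variance = k/β², so CV = 1/√k.
CV = 0.58, hence k = 1/CV² = 2.97.
Then β = k/mean = 2.97/5100 = 0.000583.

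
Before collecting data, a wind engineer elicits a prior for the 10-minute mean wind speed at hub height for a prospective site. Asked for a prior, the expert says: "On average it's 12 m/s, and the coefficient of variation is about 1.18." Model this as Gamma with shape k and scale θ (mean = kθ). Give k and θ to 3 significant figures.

For Gamma(k, scale θ): mean = kθ, variance = kθ², so CV = 1/√k.
CV = 1.18, hence k = 1/CV² = 0.718.
Then θ = mean/k = 12/0.718 = 16.7.

k ≈ 0.718, θ ≈ 16.7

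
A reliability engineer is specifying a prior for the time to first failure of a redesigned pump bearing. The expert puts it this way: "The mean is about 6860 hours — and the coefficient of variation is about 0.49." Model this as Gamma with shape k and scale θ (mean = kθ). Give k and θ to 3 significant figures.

k ≈ 4.16, θ ≈ 1650

For Gamma(k, scale θ): mean = kθ, variance = kθ², so CV = 1/√k.
CV = 0.49, hence k = 1/CV² = 4.16.
Then θ = mean/k = 6860/4.16 = 1650.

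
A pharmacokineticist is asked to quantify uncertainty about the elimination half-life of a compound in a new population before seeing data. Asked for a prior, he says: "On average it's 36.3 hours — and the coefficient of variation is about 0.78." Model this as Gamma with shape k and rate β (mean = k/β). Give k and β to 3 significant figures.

k ≈ 1.64, β ≈ 0.0453

For Gamma(k, rate β): mean = k/β, variance = k/β², so CV = 1/√k.
CV = 0.78, hence k = 1/CV² = 1.64.
Then β = k/mean = 1.64/36.3 = 0.0453.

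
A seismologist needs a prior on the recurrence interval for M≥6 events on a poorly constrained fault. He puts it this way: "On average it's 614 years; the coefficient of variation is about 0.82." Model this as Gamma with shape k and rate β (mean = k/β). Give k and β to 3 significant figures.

k ≈ 1.49, β ≈ 0.00242

For Gamma(k, rate β): mean = k/β, variance = k/β², so CV = 1/√k.
CV = 0.82, hence k = 1/CV² = 1.49.
Then β = k/mean = 1.49/614 = 0.00242.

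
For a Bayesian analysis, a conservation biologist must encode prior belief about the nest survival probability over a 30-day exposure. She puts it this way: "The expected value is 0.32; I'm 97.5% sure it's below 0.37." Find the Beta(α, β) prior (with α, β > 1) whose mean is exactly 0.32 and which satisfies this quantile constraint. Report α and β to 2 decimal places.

With mean 0.32 fixed, write α = 0.32s, β = 0.68s where s = α+β.
Need P(θ < 0.37) = 0.975 under Beta(0.32s, 0.68s). Normal approximation: (q−m)/√(m(1−m)/s) ≈ z_{0.975} = 1.96, so s ≈ 0.32·0.68·(1.96)²/(0.37−0.32)² = 334.4.
At s = 334.4: P(θ<0.37) ≈ 0.973. Adjusting to match 0.975 gives s ≈ 346.40.
So α = 0.32·346.40 ≈ 110.85, β = 0.68·346.40 ≈ 235.55.

α ≈ 110.85, β ≈ 235.55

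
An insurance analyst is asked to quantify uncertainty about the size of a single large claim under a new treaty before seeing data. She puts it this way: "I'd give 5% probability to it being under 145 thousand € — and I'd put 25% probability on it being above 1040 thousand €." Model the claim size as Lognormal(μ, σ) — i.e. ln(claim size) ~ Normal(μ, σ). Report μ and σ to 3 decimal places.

If T ~ Lognormal(μ,σ) then ln T ~ Normal(μ,σ), so the p-quantile of ln T is μ + z_p·σ.
ln(145) = 4.977 and ln(1040) = 6.947; z_{0.05} = -1.645, z_{0.75} = 0.6745.
σ = (6.947 − 4.977)/(0.6745 − (-1.645)) = 0.849.
μ = 4.977 − (-1.645)·0.849 = 6.374.

μ ≈ 6.374, σ ≈ 0.849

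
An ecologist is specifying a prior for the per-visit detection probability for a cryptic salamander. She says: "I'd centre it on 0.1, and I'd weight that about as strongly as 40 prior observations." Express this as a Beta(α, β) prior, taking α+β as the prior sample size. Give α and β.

Under the effective-sample-size interpretation, Beta(α, β) has prior mean α/(α+β) and prior sample size α+β.
So α+β = 40 and α/(α+β) = 0.1, giving α = 0.1·40 = 4 and β = 40 − 4 = 36.

α = 4, β = 36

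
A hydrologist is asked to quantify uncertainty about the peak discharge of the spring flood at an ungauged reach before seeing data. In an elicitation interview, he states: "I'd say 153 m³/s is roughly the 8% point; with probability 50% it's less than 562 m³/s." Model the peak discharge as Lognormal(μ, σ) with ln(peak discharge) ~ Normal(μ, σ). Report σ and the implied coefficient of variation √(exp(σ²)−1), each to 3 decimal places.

If T ~ Lognormal(μ,σ) then ln T ~ Normal(μ,σ), so the p-quantile of ln T is μ + z_p·σ.
ln(153) = 5.03 and ln(562) = 6.332; z_{0.08} = -1.405, z_{0.5} = 0.
σ = (6.332 − 5.03)/(0 − (-1.405)) = 0.926.
μ = 5.03 − (-1.405)·0.926 = 6.332.
CV = √(exp(σ²)−1) = √(exp(0.8574)−1) = 1.165.

σ ≈ 0.926, CV ≈ 1.165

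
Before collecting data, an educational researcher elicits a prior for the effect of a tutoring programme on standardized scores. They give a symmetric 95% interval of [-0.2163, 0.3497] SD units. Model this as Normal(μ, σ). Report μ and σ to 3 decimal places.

A symmetric 95% interval runs μ ± z·σ with z = 1.96.
Half-width = 0.283, so σ = 0.283/1.96 = 0.144.
μ is the interval midpoint, 0.067.

μ = 0.067, σ = 0.144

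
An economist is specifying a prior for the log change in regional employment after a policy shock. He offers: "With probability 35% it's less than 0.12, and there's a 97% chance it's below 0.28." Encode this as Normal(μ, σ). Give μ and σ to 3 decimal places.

μ = 0.147, σ = 0.071

For Normal(μ,σ), the p-quantile is μ + z_p·σ. Here z_{0.35} = -0.3853, z_{0.97} = 1.881.
So 0.12 = μ − 0.3853σ and 0.28 = μ + 1.881σ.
Subtracting: σ = (0.28 − 0.12)/(1.881 − (-0.3853)) = 0.071.
Then μ = 0.12 − (-0.3853)·0.071 = 0.147.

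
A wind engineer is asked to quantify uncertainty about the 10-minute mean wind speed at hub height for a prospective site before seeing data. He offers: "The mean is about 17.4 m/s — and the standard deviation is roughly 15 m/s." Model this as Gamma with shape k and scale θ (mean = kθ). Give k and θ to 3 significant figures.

k ≈ 1.35, θ ≈ 12.9

For Gamma(k, scale θ): mean = kθ, variance = kθ², so CV = 1/√k.
CV = SD/mean = 15/17.4 = 0.8621, hence k = 1/CV² = 1.35.
Then θ = mean/k = 17.4/1.35 = 12.9.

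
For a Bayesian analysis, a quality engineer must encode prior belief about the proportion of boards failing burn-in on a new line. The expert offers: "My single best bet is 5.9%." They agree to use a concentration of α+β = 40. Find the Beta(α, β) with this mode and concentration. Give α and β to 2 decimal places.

α = 3.24, β = 36.76

For α,β > 1 the Beta mode is (α−1)/(α+β−2). With α+β = 40, the mode is (α−1)/38.
Set (α−1)/38 = 0.059 → α = 1 + 0.059·38 = 3.24.
β = 40 − α = 36.76.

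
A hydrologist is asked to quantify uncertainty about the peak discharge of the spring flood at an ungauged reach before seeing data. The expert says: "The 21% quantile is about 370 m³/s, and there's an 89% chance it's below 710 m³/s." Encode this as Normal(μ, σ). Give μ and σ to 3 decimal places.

μ = 504.870, σ = 167.245

The p-quantile of Normal(μ,σ) is μ + z_p·σ, with z_{0.21} = -0.8064 and z_{0.89} = 1.227.
Eliminate σ: μ = (z₂·x₁ − z₁·x₂)/(z₂ − z₁) = (1.227·370 − (-0.8064)·710)/2.033 = 504.870.
Then σ = (x₂ − x₁)/(z₂ − z₁) = (710 − 370)/2.033 = 167.245.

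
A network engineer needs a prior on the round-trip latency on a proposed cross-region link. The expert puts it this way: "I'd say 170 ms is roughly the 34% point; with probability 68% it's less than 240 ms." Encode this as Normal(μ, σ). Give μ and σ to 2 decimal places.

μ = 202.80, σ = 79.53

For Normal(μ,σ), the p-quantile is μ + z_p·σ. Here z_{0.34} = -0.4125, z_{0.68} = 0.4677.
So 170 = μ − 0.4125σ and 240 = μ + 0.4677σ.
Subtracting: σ = (240 − 170)/(0.4677 − (-0.4125)) = 79.53.
Then μ = 170 − (-0.4125)·79.53 = 202.80.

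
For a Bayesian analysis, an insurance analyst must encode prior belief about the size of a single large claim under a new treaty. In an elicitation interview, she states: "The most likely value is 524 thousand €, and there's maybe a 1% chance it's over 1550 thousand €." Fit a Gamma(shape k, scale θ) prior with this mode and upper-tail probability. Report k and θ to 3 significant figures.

Gamma(k,θ) with k>1 has mode (k−1)θ, so θ = 524/(k−1).
Need P(X < 1550) = 0.99 with θ tied to k this way. Start at k = 2, θ = 524: P(X<1550) ≈ 0.794.
Too low — raise k to concentrate. Iterating converges to k ≈ 4.84.
Then θ = 524/(4.84−1) ≈ 136.

k ≈ 4.84, θ ≈ 136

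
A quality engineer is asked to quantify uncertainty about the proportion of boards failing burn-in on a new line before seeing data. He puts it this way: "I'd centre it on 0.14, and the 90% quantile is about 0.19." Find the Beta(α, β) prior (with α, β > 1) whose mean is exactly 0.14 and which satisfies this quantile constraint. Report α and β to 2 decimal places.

With mean 0.14 fixed, write α = 0.14s, β = 0.86s where s = α+β.
Need P(θ < 0.19) = 0.9 under Beta(0.14s, 0.86s). Normal approximation: (q−m)/√(m(1−m)/s) ≈ z_{0.9} = 1.28, so s ≈ 0.14·0.86·(1.28)²/(0.19−0.14)² = 79.1.
At s = 79.1: P(θ<0.19) ≈ 0.894. Adjusting to match 0.9 gives s ≈ 83.73.
So α = 0.14·83.73 ≈ 11.72, β = 0.86·83.73 ≈ 72.01.

α ≈ 11.72, β ≈ 72.01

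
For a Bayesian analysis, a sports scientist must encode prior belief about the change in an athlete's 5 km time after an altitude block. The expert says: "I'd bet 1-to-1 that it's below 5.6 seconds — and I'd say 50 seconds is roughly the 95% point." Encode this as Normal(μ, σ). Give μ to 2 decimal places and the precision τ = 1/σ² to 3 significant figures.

μ = 5.60, τ = 0.00137

For Normal(μ,σ), the p-quantile is μ + z_p·σ. Here z_{0.5} = 0, z_{0.95} = 1.645.
So 5.6 = μ + 0σ and 50 = μ + 1.645σ.
Subtracting: σ = (50 − 5.6)/(1.645 − (0)) = 26.99.
Then μ = 5.6 − (0)·26.99 = 5.60.
Precision τ = 1/σ² = 1/26.99² = 0.00137.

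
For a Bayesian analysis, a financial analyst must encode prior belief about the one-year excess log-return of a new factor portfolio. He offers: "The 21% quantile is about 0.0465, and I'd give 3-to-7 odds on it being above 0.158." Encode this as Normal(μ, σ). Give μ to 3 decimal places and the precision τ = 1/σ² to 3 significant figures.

For Normal(μ,σ), the p-quantile is μ + z_p·σ. Here z_{0.21} = -0.8064, z_{0.7} = 0.5244.
So 0.0465 = μ − 0.8064σ and 0.158 = μ + 0.5244σ.
Subtracting: σ = (0.158 − 0.0465)/(0.5244 − (-0.8064)) = 0.084.
Then μ = 0.0465 − (-0.8064)·0.084 = 0.114.
Precision τ = 1/σ² = 1/0.08378² = 142.

μ = 0.114, τ = 142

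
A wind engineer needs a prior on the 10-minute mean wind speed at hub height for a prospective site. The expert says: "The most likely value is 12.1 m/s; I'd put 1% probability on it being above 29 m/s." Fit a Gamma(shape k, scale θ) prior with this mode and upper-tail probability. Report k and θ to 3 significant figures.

Gamma(k,θ) with k>1 has mode (k−1)θ, so θ = 12.1/(k−1).
Need P(X < 29) = 0.99 with θ tied to k this way. Start at k = 2, θ = 12.1: P(X<29) ≈ 0.691.
Too low — raise k to concentrate. Iterating converges to k ≈ 7.2.
Then θ = 12.1/(7.2−1) ≈ 1.95.

k ≈ 7.2, θ ≈ 1.95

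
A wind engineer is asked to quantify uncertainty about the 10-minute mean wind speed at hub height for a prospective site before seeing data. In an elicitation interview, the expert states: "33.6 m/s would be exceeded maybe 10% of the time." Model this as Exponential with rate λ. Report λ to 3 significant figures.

P(T > 33.6) = e^(−λ·33.6) = 0.1, so λ = −ln(0.1)/33.6 = 0.0685.

λ ≈ 0.0685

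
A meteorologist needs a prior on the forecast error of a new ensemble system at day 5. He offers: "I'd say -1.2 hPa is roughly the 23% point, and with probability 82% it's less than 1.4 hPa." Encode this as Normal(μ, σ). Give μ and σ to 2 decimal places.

μ = -0.04, σ = 1.57

The p-quantile of Normal(μ,σ) is μ + z_p·σ, with z_{0.23} = -0.7388 and z_{0.82} = 0.9154.
Eliminate σ: μ = (z₂·x₁ − z₁·x₂)/(z₂ − z₁) = (0.9154·-1.2 − (-0.7388)·1.4)/1.654 = -0.04.
Then σ = (x₂ − x₁)/(z₂ − z₁) = (1.4 − -1.2)/1.654 = 1.57.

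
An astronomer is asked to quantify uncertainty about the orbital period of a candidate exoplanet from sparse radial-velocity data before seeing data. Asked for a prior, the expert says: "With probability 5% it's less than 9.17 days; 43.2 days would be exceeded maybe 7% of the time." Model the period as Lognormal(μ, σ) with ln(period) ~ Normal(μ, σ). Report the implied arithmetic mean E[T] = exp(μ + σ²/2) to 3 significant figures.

If T ~ Lognormal(μ,σ) then ln T ~ Normal(μ,σ), so the p-quantile of ln T is μ + z_p·σ.
ln(9.17) = 2.216 and ln(43.2) = 3.766; z_{0.05} = -1.645, z_{0.93} = 1.476.
σ = (3.766 − 2.216)/(1.476 − (-1.645)) = 0.497.
μ = 2.216 − (-1.645)·0.497 = 3.033.
E[T] = exp(μ + σ²/2) = exp(3.033 + 0.1233) = 23.5 days.

E[T] ≈ 23.5 days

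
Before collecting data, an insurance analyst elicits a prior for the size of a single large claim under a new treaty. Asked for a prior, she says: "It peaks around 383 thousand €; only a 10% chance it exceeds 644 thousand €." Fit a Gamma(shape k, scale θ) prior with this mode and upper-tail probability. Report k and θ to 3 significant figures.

Gamma(k,θ) with k>1 has mode (k−1)θ, so θ = 383/(k−1).
Need P(X < 644) = 0.9 with θ tied to k this way. Start at k = 2, θ = 383: P(X<644) ≈ 0.501.
Too low — raise k to concentrate. Iterating converges to k ≈ 8.
Then θ = 383/(8−1) ≈ 54.7.

k ≈ 8, θ ≈ 54.7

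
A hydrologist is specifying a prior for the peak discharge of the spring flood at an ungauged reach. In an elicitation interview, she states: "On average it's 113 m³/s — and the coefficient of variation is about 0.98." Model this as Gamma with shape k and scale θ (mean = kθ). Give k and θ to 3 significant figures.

k ≈ 1.04, θ ≈ 109

For Gamma(k, scale θ): mean = kθ, variance = kθ², so CV = 1/√k.
CV = 0.98, hence k = 1/CV² = 1.04.
Then θ = mean/k = 113/1.04 = 109.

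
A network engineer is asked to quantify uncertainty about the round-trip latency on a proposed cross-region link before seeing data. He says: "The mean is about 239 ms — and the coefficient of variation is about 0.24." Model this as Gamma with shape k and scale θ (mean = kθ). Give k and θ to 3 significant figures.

For Gamma(k, scale θ): mean = kθ, variance = kθ², so CV = 1/√k.
CV = 0.24, hence k = 1/CV² = 17.4.
Then θ = mean/k = 239/17.4 = 13.8.

k ≈ 17.4, θ ≈ 13.8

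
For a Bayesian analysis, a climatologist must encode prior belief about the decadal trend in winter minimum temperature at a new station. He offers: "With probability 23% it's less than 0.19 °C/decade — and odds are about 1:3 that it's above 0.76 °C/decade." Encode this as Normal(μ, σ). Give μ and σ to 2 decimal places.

For Normal(μ,σ), the p-quantile is μ + z_p·σ. Here z_{0.23} = -0.7388, z_{0.75} = 0.6745.
So 0.19 = μ − 0.7388σ and 0.76 = μ + 0.6745σ.
Subtracting: σ = (0.76 − 0.19)/(0.6745 − (-0.7388)) = 0.40.
Then μ = 0.19 − (-0.7388)·0.40 = 0.49.

μ = 0.49, σ = 0.40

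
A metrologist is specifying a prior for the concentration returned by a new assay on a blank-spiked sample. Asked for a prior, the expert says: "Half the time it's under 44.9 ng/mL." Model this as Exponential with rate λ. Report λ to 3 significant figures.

Exponential median = ln 2 / λ, so λ = ln 2 / 44.9 = 0.0154.

λ ≈ 0.0154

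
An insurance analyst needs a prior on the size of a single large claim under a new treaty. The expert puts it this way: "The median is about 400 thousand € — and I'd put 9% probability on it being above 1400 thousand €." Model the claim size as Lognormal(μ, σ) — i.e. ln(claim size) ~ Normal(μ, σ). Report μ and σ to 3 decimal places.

If T ~ Lognormal(μ,σ) then ln T ~ Normal(μ,σ), so the p-quantile of ln T is μ + z_p·σ.
ln(400) = 5.991 and ln(1400) = 7.244; z_{0.5} = 0, z_{0.91} = 1.341.
σ = (7.244 − 5.991)/(1.341 − (0)) = 0.934.
μ = 5.991 − (0)·0.934 = 5.991.

μ ≈ 5.991, σ ≈ 0.934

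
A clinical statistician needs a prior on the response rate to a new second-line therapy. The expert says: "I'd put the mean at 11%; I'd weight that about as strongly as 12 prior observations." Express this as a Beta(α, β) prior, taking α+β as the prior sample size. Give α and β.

α = 1.32, β = 10.68

Under the effective-sample-size interpretation, Beta(α, β) has prior mean α/(α+β) and prior sample size α+β.
So α+β = 12 and α/(α+β) = 0.11, giving α = 0.11·12 = 1.32 and β = 12 − 1.32 = 10.68.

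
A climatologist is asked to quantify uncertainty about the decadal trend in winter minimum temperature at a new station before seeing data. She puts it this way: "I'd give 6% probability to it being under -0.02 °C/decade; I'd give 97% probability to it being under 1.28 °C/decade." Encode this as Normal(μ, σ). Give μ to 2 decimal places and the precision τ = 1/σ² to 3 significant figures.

For Normal(μ,σ), the p-quantile is μ + z_p·σ. Here z_{0.06} = -1.555, z_{0.97} = 1.881.
So -0.02 = μ − 1.555σ and 1.28 = μ + 1.881σ.
Subtracting: σ = (1.28 − -0.02)/(1.881 − (-1.555)) = 0.38.
Then μ = -0.02 − (-1.555)·0.38 = 0.57.
Precision τ = 1/σ² = 1/0.3784² = 6.98.

μ = 0.57, τ = 6.98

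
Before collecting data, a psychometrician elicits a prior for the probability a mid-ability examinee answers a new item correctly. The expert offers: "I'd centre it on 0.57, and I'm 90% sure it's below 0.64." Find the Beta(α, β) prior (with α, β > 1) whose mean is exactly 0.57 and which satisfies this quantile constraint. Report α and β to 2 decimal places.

With mean 0.57 fixed, write α = 0.57s, β = 0.43s where s = α+β.
Need P(θ < 0.64) = 0.9 under Beta(0.57s, 0.43s). Normal approximation: (q−m)/√(m(1−m)/s) ≈ z_{0.9} = 1.28, so s ≈ 0.57·0.43·(1.28)²/(0.64−0.57)² = 82.2.
At s = 82.2: P(θ<0.64) ≈ 0.902. Adjusting to match 0.9 gives s ≈ 80.92.
So α = 0.57·80.92 ≈ 46.13, β = 0.43·80.92 ≈ 34.80.

α ≈ 46.13, β ≈ 34.80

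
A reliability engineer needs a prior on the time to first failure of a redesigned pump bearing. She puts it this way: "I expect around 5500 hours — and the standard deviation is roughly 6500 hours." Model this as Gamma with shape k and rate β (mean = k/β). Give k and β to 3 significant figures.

k ≈ 0.716, β ≈ 0.00013

For Gamma(k, rate β): mean = k/β, variance = k/β², so CV = 1/√k.
CV = SD/mean = 6500/5500 = 1.182, hence k = 1/CV² = 0.716.
Then β = k/mean = 0.716/5500 = 0.00013.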